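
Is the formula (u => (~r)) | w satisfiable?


Search for a satisfying assignment over {r, u, w}.
Try r=False, u=False, w=False: the formula evaluates to True.
A satisfying assignment exists.

Satisfiable.


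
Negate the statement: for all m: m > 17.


¬(for all x: φ) = there exists x: ¬φ, and ¬(there exists x: φ) = for all x: ¬φ.
Apply to the universal statement.

there exists m: NOT(m > 17)


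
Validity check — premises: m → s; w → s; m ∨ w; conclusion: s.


This matches the form of proof by cases: the conclusion follows in every model of the premises.

Valid.


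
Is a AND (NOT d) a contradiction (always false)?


Truth table over {a, d}:
a | d | φ
---------
F | F | F
T | F | T
F | T | F
T | T | F
Satisfying assignment at row 2: a=T, d=F gives T.

No, it is not a contradiction.


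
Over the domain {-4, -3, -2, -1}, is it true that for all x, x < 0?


Evaluate the predicate on each element: -4:T, -3:T, -2:T, -1:T.
Every element satisfies the predicate.

T


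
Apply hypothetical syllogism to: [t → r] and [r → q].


Hypothetical syllogism: from (P → Q) and (Q → R), infer (P → R).
Chain the two implications through the shared middle term 'r'.

t → q


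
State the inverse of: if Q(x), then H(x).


The inverse of (P → Q) is (¬P → ¬Q). It is equivalent to the converse, not to the original.
Here P = 'Q(x)' and Q = 'H(x)'.

If not (Q(x)), then not (H(x)).


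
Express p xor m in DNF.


Step 1: p ⊕ m is true exactly when they disagree: (p ∧ ¬m) ∨ (¬p ∧ m).

(p & (~m)) | ((~p) & m)


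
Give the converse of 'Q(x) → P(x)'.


The converse of (P → Q) is (Q → P). It is not in general equivalent to the original.
Here P = 'Q(x)' and Q = 'P(x)'.

If P(x), then Q(x).


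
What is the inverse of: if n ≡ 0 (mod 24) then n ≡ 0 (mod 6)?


The inverse of (P → Q) is (¬P → ¬Q). It is equivalent to the converse, not to the original.
Here P = 'n ≡ 0 (mod 24)' and Q = 'n ≡ 0 (mod 6)'.

If not (n ≡ 0 (mod 24)), then not (n ≡ 0 (mod 6)).


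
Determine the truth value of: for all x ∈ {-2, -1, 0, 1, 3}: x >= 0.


Evaluate the predicate on each element: -2:F, -1:F, 0:T, 1:T, 3:T.
Counterexample x = -2 fails the predicate.

F


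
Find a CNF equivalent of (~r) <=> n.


Step 1: Rewrite (¬r) ↔ n as ((¬r) → n) ∧ (n → (¬r)).
Step 2: Rewrite each implication as a disjunction.
Step 3: Eliminate any double negations (¬¬X = X).

(r | n) & ((~n) | (~r))


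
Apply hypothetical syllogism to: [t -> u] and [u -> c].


Hypothetical syllogism: from (P → Q) and (Q → R), infer (P → R).
Chain the two implications through the shared middle term 'u'.

t -> c


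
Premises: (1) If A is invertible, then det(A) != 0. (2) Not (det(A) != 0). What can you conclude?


Modus tollens: from (P → Q) and ¬Q, infer ¬P.
Q = 'det(A) != 0' is denied; since P → Q, P must also fail.

Not (A is invertible).


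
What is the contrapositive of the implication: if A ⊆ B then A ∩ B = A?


The contrapositive of (P → Q) is (¬Q → ¬P); it is logically equivalent to the original.
Here P = 'A ⊆ B' and Q = 'A ∩ B = A'.

If not (A ∩ B = A), then not (A ⊆ B).


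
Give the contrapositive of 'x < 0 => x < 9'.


The contrapositive of (P → Q) is (¬Q → ¬P); it is logically equivalent to the original.
Here P = 'x < 0' and Q = 'x < 9'.

If not (x < 9), then not (x < 0).


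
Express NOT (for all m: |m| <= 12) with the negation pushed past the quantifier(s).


¬(for all x: φ) = there exists x: ¬φ, and ¬(there exists x: φ) = for all x: ¬φ.
Apply to the universal statement.

there exists m: NOT(|m| <= 12)


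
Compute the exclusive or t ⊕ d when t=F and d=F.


Exclusive or is true when exactly one operand is true.
Substitute: t=F, d=F.
F ⊕ F evaluates to F.

F


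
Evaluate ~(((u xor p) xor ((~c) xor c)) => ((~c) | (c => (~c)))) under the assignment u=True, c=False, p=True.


Substitute u=True, c=False, p=True:
u xor p = True xor True = False
~c = True
(~c) xor c = True xor False = True
(u xor p) xor ((~c) xor c) = False xor True = True
~c = True
~c = True
c => (~c) = False => True = True
(~c) | (c => (~c)) = True | True = True
((u xor p) xor ((~c) xor c)) => ((~c) | (c => (~c))) = True => True = True
~(((u xor p) xor ((~c) xor c)) => ((~c) | (c => (~c)))) = False

False


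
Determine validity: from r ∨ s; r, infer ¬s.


This is affirming a disjunct (fallacy). There exist truth assignments where the premises are all true but the conclusion is false.

Invalid.


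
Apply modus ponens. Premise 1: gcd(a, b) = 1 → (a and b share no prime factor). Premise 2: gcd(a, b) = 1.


Modus ponens: from (P → Q) and P, infer Q.
P = 'gcd(a, b) = 1' is asserted, and P → Q holds, so Q follows.

(a and b share no prime factor).


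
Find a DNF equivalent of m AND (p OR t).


Step 1: Distribute ∧ over ∨: m ∧ (p ∨ t) = (m ∧ p) ∨ (m ∧ t).

(m AND p) OR (m AND t)


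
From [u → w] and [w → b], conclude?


Hypothetical syllogism: from (P → Q) and (Q → R), infer (P → R).
Chain the two implications through the shared middle term 'w'.

u → b


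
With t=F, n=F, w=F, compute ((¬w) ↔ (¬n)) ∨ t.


Substitute t=F, n=F, w=F:
¬w = T
¬n = T
(¬w) ↔ (¬n) = T ↔ T = T
((¬w) ↔ (¬n)) ∨ t = T ∨ F = T

T


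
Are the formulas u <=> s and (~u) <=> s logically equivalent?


Compare truth tables:
s | u | φ | ψ
-------------
False | False | True | False
True | False | False | True
False | True | False | True
True | True | True | False
They differ at row 1 (s=False, u=False): φ=True but ψ=False.

No, they are not logically equivalent.


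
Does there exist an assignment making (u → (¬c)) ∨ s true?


Search for a satisfying assignment over {c, s, u}.
Try c=F, s=F, u=F: the formula evaluates to T.
A satisfying assignment exists.

Satisfiable.


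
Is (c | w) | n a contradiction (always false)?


Truth table over {c, n, w}:
c | n | w | φ
-------------
False | False | False | False
True | False | False | True
False | True | False | True
True | True | False | True
False | False | True | True
True | False | True | True
False | True | True | True
True | True | True | True
Satisfying assignment at row 2: c=True, n=False, w=False gives True.

No, it is not a contradiction.


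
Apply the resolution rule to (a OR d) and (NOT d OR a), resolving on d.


The clauses contain complementary literals d and NOTd.
Resolution eliminates this pair and disjoins the remaining literals (merging duplicates).

a


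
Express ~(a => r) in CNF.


Step 1: Rewrite a → r as ¬a ∨ r.
Step 2: Negate: ¬(¬a ∨ r) = a ∧ ¬r (De Morgan + double negation).

a & (~r)


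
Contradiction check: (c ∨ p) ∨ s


Truth table over {c, p, s}:
c | p | s | φ
-------------
F | F | F | F
T | F | F | T
F | T | F | T
T | T | F | T
F | F | T | T
T | F | T | T
F | T | T | T
T | T | T | T
Satisfying assignment at row 2: c=T, p=F, s=F gives T.

No, it is not a contradiction.


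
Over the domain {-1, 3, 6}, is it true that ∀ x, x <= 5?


Evaluate the predicate on each element: -1:T, 3:T, 6:F.
Counterexample x = 6 fails the predicate.

F


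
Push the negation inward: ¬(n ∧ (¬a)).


De Morgan: the negation of a conjunction is the disjunction of the negations.
Distribute ¬ across ∧, flipping it to ∨, and negate each literal.

(¬n) ∨ a


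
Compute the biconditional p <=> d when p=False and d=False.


Biconditional is true when both operands have the same truth value.
Substitute: p=False, d=False.
False <=> False evaluates to True.

True


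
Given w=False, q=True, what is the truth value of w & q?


Conjunction is true only when both operands are true.
Substitute: w=False, q=True.
False & True evaluates to False.

False


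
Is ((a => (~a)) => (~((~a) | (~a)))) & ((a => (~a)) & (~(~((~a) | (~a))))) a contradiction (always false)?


Truth table over {a}:
a | φ
-----
False | False
True | False
Every row is false.

Yes, it is a contradiction.


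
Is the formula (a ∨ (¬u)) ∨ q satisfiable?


Search for a satisfying assignment over {a, q, u}.
Try a=F, q=F, u=F: the formula evaluates to T.
A satisfying assignment exists.

Satisfiable.


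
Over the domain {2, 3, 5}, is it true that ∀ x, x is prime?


Evaluate the predicate on each element: 2:T, 3:T, 5:T.
Every element satisfies the predicate.

T


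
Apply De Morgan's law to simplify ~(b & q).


De Morgan: the negation of a conjunction is the disjunction of the negations.
Distribute ~ across &, flipping it to |, and negate each literal.

(~b) | (~q)


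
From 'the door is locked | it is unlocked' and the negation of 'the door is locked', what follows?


Disjunctive syllogism: from (P ∨ Q) and ¬P, infer Q.
One disjunct, 'the door is locked', is ruled out; the other must hold.

it is unlocked


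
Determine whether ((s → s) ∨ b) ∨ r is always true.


Build the truth table over {b, r, s}:
b | r | s | φ
-------------
F | F | F | T
T | F | F | T
F | T | F | T
T | T | F | T
F | F | T | T
T | F | T | T
F | T | T | T
T | T | T | T
Every row evaluates to true.

Yes, it is a tautology.


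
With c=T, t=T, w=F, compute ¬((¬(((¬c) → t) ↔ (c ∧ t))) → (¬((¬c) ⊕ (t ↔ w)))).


Substitute c=T, t=T, w=F:
… (earlier sub-steps elided)
(¬c) → t = F → T = T
c ∧ t = T ∧ T = T
((¬c) → t) ↔ (c ∧ t) = T ↔ T = T
¬(((¬c) → t) ↔ (c ∧ t)) = F
¬c = F
t ↔ w = T ↔ F = F
(¬c) ⊕ (t ↔ w) = F ⊕ F = F
¬((¬c) ⊕ (t ↔ w)) = T
(¬(((¬c) → t) ↔ (c ∧ t))) → (¬((¬c) ⊕ (t ↔ w))) = F → T = T
¬((¬(((¬c) → t) ↔ (c ∧ t))) → (¬((¬c) ⊕ (t ↔ w)))) = F

F


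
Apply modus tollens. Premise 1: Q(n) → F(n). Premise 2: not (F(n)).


Modus tollens: from (P → Q) and ¬Q, infer ¬P.
Q = 'F(n)' is denied; since P → Q, P must also fail.

Not (Q(n)).


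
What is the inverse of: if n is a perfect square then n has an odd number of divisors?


The inverse of (P → Q) is (¬P → ¬Q). It is equivalent to the converse, not to the original.
Here P = 'n is a perfect square' and Q = 'n has an odd number of divisors'.

If not (n is a perfect square), then not (n has an odd number of divisors).


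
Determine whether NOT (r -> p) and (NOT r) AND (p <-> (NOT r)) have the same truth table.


Compare truth tables:
p | r | φ | ψ
-------------
F | F | F | F
T | F | F | T
F | T | T | F
T | T | F | F
They differ at row 2 (p=T, r=F): φ=F but ψ=T.

No, they are not logically equivalent.


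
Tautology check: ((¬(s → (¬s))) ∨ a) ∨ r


Build the truth table over {a, r, s}:
a | r | s | φ
-------------
F | F | F | F
T | F | F | T
F | T | F | T
T | T | F | T
F | F | T | T
T | F | T | T
F | T | T | T
T | T | T | T
Counterexample at row 1: with a=F, r=F, s=F, the formula is F.

No, it is not a tautology.


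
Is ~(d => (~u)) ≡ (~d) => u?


Compare truth tables:
d | u | φ | ψ
-------------
False | False | False | False
True | False | False | True
False | True | False | True
True | True | True | True
They differ at row 2 (d=True, u=False): φ=False but ψ=True.

No, they are not logically equivalent.


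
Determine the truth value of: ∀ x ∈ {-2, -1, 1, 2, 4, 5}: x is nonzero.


Evaluate the predicate on each element: -2:T, -1:T, 1:T, 2:T, 4:T, 5:T.
Every element satisfies the predicate.

T


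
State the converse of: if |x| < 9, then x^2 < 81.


The converse of (P → Q) is (Q → P). It is not in general equivalent to the original.
Here P = '|x| < 9' and Q = 'x^2 < 81'.

If x^2 < 81, then |x| < 9.


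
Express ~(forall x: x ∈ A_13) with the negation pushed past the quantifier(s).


¬(forall x: φ) = exists x: ¬φ, and ¬(exists x: φ) = forall x: ¬φ.
Apply to the universal statement.

exists x: ~(x ∈ A_13)


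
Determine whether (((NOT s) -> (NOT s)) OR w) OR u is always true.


Build the truth table over {s, u, w}:
s | u | w | φ
-------------
F | F | F | T
T | F | F | T
F | T | F | T
T | T | F | T
F | F | T | T
T | F | T | T
F | T | T | T
T | T | T | T
Every row evaluates to true.

Yes, it is a tautology.


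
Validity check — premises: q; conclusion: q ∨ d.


This matches the form of disjunction introduction: the conclusion follows in every model of the premises.

Valid.


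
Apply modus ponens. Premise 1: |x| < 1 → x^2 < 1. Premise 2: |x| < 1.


Modus ponens: from (P → Q) and P, infer Q.
P = '|x| < 1' is asserted, and P → Q holds, so Q follows.

x^2 < 1.


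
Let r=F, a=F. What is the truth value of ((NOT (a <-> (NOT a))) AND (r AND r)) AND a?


Substitute r=F, a=F:
NOT a = T
a <-> (NOT a) = F <-> T = F
NOT (a <-> (NOT a)) = T
r AND r = F AND F = F
(NOT (a <-> (NOT a))) AND (r AND r) = T AND F = F
((NOT (a <-> (NOT a))) AND (r AND r)) AND a = F AND F = F

F


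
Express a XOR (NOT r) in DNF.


Step 1: a ⊕ (¬r) is true exactly when they disagree: (a ∧ ¬(¬r)) ∨ (¬a ∧ (¬r)).
Step 2: Eliminate any double negations (¬¬X = X).

(a AND r) OR ((NOT a) AND (NOT r))


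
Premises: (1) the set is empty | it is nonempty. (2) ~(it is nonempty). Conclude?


Disjunctive syllogism: from (P ∨ Q) and ¬P, infer Q.
One disjunct, 'it is nonempty', is ruled out; the other must hold.

the set is empty


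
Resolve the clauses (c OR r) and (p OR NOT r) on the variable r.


The clauses contain complementary literals r and NOTr.
Resolution eliminates this pair and disjoins the remaining literals (merging duplicates).

(c OR p)


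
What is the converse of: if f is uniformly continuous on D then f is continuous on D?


The converse of (P → Q) is (Q → P). It is not in general equivalent to the original.
Here P = 'f is uniformly continuous on D' and Q = 'f is continuous on D'.

If f is continuous on D, then f is uniformly continuous on D.


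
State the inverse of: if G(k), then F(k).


The inverse of (P → Q) is (¬P → ¬Q). It is equivalent to the converse, not to the original.
Here P = 'G(k)' and Q = 'F(k)'.

If not (G(k)), then not (F(k)).


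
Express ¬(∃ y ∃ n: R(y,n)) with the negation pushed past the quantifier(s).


Negation flips each quantifier (∀↔∃) and negates the inner predicate.
¬(∃ y ∃ n: φ) = ∀ y ∀ n: ¬φ.

∀ y ∀ n: ¬(R(y,n))


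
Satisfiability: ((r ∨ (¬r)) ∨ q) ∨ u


Search for a satisfying assignment over {q, r, u}.
Try q=F, r=F, u=F: the formula evaluates to T.
A satisfying assignment exists.

Satisfiable.


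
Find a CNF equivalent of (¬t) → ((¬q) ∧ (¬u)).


Step 1: Rewrite (¬t) → ((¬q) ∧ (¬u)) as ¬(¬t) ∨ ((¬q) ∧ (¬u)).
Step 2: Distribute ∨ over ∧.
Step 3: Eliminate any double negations (¬¬X = X).

(t ∨ (¬q)) ∧ (t ∨ (¬u))


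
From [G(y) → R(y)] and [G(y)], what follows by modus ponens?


Modus ponens: from (P → Q) and P, infer Q.
P = 'G(y)' is asserted, and P → Q holds, so Q follows.

R(y).


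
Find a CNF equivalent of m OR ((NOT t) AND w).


Step 1: Distribute ∨ over ∧: m ∨ ((¬t) ∧ w) = (m ∨ (¬t)) ∧ (m ∨ w).

(m OR (NOT t)) AND (m OR w)


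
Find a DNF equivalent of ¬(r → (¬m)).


Step 1: Rewrite implication then negate: ¬(¬r ∨ (¬m)) = r ∧ ¬(¬m).
Step 2: Eliminate any double negations (¬¬X = X).

r ∧ m


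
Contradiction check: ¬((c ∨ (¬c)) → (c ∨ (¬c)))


Truth table over {c}:
c | φ
-----
F | F
T | F
Every row is false.

Yes, it is a contradiction.


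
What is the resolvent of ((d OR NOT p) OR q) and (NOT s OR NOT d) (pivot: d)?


The clauses contain complementary literals d and NOTd.
Resolution eliminates this pair and disjoins the remaining literals (merging duplicates).

((q OR NOT p) OR NOT s)


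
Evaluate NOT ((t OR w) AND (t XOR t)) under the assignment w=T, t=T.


Substitute w=T, t=T:
t OR w = T OR T = T
t XOR t = T XOR T = F
(t OR w) AND (t XOR t) = T AND F = F
NOT ((t OR w) AND (t XOR t)) = T

T


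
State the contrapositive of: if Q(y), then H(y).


The contrapositive of (P → Q) is (¬Q → ¬P); it is logically equivalent to the original.
Here P = 'Q(y)' and Q = 'H(y)'.

If not (H(y)), then not (Q(y)).


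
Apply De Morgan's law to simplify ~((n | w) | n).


De Morgan: the negation of a disjunction is the conjunction of the negations.
Distribute ~ across |, flipping it to &, and negate each literal.

((~n) & (~w)) & (~n)


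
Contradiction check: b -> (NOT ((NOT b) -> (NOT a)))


Truth table over {a, b}:
a | b | φ
---------
F | F | T
T | F | T
F | T | F
T | T | F
Satisfying assignment at row 1: a=F, b=F gives T.

No, it is not a contradiction.


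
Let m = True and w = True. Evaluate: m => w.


Implication is false only when antecedent is true and consequent is false.
Substitute: m=True, w=True.
True => True evaluates to True.

True


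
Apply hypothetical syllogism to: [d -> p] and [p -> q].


Hypothetical syllogism: from (P → Q) and (Q → R), infer (P → R).
Chain the two implications through the shared middle term 'p'.

d -> q


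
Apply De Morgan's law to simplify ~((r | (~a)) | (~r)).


De Morgan: the negation of a disjunction is the conjunction of the negations.
Distribute ~ across |, flipping it to &, and negate each literal.

((~r) & a) & r


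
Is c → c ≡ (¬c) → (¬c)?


Compare truth tables:
c | φ | ψ
---------
F | T | T
T | T | T
The columns φ and ψ agree on every row.

Yes, they are logically equivalent.


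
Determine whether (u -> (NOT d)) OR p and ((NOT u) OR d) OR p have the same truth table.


Compare truth tables:
d | p | u | φ | ψ
-----------------
F | F | F | T | T
T | F | F | T | T
F | T | F | T | T
T | T | F | T | T
F | F | T | T | F
T | F | T | F | T
F | T | T | T | T
T | T | T | T | T
They differ at row 5 (d=F, p=F, u=T): φ=T but ψ=F.

No, they are not logically equivalent.


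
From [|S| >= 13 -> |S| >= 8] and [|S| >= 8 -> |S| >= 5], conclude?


Hypothetical syllogism: from (P → Q) and (Q → R), infer (P → R).
Chain the two implications through the shared middle term '|S| >= 8'.

|S| >= 13 -> |S| >= 5


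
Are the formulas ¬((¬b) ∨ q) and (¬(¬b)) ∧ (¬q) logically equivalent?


Compare truth tables:
b | q | φ | ψ
-------------
F | F | F | F
T | F | T | T
F | T | F | F
T | T | F | F
The columns φ and ψ agree on every row.

Yes, they are logically equivalent.


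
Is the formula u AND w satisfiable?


Search for a satisfying assignment over {u, w}.
Try u=T, w=T: the formula evaluates to T.
A satisfying assignment exists.

Satisfiable.


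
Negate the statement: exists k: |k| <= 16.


¬(forall x: φ) = exists x: ¬φ, and ¬(exists x: φ) = forall x: ¬φ.
Apply to the existential statement.

forall k: ~(|k| <= 16)


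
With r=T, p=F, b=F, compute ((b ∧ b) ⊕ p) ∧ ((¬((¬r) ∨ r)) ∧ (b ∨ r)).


Substitute r=T, p=F, b=F:
b ∧ b = F ∧ F = F
(b ∧ b) ⊕ p = F ⊕ F = F
¬r = F
(¬r) ∨ r = F ∨ T = T
¬((¬r) ∨ r) = F
b ∨ r = F ∨ T = T
(¬((¬r) ∨ r)) ∧ (b ∨ r) = F ∧ T = F
((b ∧ b) ⊕ p) ∧ ((¬((¬r) ∨ r)) ∧ (b ∨ r)) = F ∧ F = F

F


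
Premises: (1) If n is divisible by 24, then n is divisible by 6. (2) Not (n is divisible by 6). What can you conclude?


Modus tollens: from (P → Q) and ¬Q, infer ¬P.
Q = 'n is divisible by 6' is denied; since P → Q, P must also fail.

Not (n is divisible by 24).


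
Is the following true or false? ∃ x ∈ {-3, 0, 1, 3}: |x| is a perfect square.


Evaluate the predicate on each element: -3:F, 0:T, 1:T, 3:F.
Witness x = 0 satisfies the predicate.

T


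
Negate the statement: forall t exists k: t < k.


Negation flips each quantifier (∀↔∃) and negates the inner predicate.
¬(forall t exists k: φ) = exists t forall k: ¬φ.

exists t forall k: ~(t < k)


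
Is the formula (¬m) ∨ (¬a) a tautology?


Build the truth table over {a, m}:
a | m | φ
---------
F | F | T
T | F | T
F | T | T
T | T | F
Counterexample at row 4: with a=T, m=T, the formula is F.

No, it is not a tautology.


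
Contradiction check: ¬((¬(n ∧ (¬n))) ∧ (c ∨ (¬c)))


Truth table over {c, n}:
c | n | φ
---------
F | F | F
T | F | F
F | T | F
T | T | F
Every row is false.

Yes, it is a contradiction.


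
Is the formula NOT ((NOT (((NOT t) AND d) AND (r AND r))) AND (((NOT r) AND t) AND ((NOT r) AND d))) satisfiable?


Search for a satisfying assignment over {d, r, t}.
Try d=F, r=F, t=F: the formula evaluates to T.
A satisfying assignment exists.

Satisfiable.


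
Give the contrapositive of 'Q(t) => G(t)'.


The contrapositive of (P → Q) is (¬Q → ¬P); it is logically equivalent to the original.
Here P = 'Q(t)' and Q = 'G(t)'.

If not (G(t)), then not (Q(t)).


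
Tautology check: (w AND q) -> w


Build the truth table over {q, w}:
q | w | φ
---------
F | F | T
T | F | T
F | T | T
T | T | T
Every row evaluates to true.

Yes, it is a tautology.


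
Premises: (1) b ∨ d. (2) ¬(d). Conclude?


Disjunctive syllogism: from (P ∨ Q) and ¬P, infer Q.
One disjunct, 'd', is ruled out; the other must hold.

b


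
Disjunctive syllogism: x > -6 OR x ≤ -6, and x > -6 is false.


Disjunctive syllogism: from (P ∨ Q) and ¬P, infer Q.
One disjunct, 'x > -6', is ruled out; the other must hold.

x ≤ -6


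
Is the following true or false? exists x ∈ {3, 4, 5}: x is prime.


Evaluate the predicate on each element: 3:True, 4:False, 5:True.
Witness x = 3 satisfies the predicate.

True


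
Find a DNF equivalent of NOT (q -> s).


Step 1: Rewrite implication then negate: ¬(¬q ∨ s) = q ∧ ¬s.

q AND (NOT s)


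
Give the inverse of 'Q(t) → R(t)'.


The inverse of (P → Q) is (¬P → ¬Q). It is equivalent to the converse, not to the original.
Here P = 'Q(t)' and Q = 'R(t)'.

If not (Q(t)), then not (R(t)).


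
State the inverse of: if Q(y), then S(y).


The inverse of (P → Q) is (¬P → ¬Q). It is equivalent to the converse, not to the original.
Here P = 'Q(y)' and Q = 'S(y)'.

If not (Q(y)), then not (S(y)).


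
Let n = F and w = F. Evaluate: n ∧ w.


Conjunction is true only when both operands are true.
Substitute: n=F, w=F.
F ∧ F evaluates to F.

F


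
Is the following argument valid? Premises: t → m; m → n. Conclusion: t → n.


This matches the form of hypothetical syllogism: the conclusion follows in every model of the premises.

Valid.


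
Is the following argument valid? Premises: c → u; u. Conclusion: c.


This is affirming the consequent (fallacy). There exist truth assignments where the premises are all true but the conclusion is false.

Invalid.


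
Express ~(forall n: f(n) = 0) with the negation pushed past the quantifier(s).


¬(forall x: φ) = exists x: ¬φ, and ¬(exists x: φ) = forall x: ¬φ.
Apply to the universal statement.

exists n: ~(f(n) = 0)


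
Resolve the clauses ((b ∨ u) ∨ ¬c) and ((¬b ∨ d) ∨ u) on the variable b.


The clauses contain complementary literals b and ¬b.
Resolution eliminates this pair and disjoins the remaining literals (merging duplicates).

((u ∨ ¬c) ∨ d)


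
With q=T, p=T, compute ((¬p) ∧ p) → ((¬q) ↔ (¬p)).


Substitute q=T, p=T:
¬p = F
(¬p) ∧ p = F ∧ T = F
¬q = F
¬p = F
(¬q) ↔ (¬p) = F ↔ F = T
((¬p) ∧ p) → ((¬q) ↔ (¬p)) = F → T = T

T


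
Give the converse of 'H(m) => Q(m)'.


The converse of (P → Q) is (Q → P). It is not in general equivalent to the original.
Here P = 'H(m)' and Q = 'Q(m)'.

If Q(m), then H(m).


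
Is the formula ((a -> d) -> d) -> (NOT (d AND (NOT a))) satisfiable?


Search for a satisfying assignment over {a, d}.
Try a=F, d=F: the formula evaluates to T.
A satisfying assignment exists.

Satisfiable.


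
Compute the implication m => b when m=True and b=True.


Implication is false only when antecedent is true and consequent is false.
Substitute: m=True, b=True.
True => True evaluates to True.

True


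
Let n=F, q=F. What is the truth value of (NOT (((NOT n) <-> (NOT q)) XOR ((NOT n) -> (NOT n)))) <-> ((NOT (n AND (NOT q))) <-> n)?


Substitute n=F, q=F:
… (earlier sub-steps elided)
NOT n = T
NOT n = T
(NOT n) -> (NOT n) = T -> T = T
((NOT n) <-> (NOT q)) XOR ((NOT n) -> (NOT n)) = T XOR T = F
NOT (((NOT n) <-> (NOT q)) XOR ((NOT n) -> (NOT n))) = T
NOT q = T
n AND (NOT q) = F AND T = F
NOT (n AND (NOT q)) = T
(NOT (n AND (NOT q))) <-> n = T <-> F = F
(NOT (((NOT n) <-> (NOT q)) XOR ((NOT n) -> (NOT n)))) <-> ((NOT (n AND (NOT q))) <-> n) = T <-> F = F

F


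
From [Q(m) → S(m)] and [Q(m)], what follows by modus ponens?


Modus ponens: from (P → Q) and P, infer Q.
P = 'Q(m)' is asserted, and P → Q holds, so Q follows.

S(m).


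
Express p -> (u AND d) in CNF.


Step 1: Rewrite p → (u ∧ d) as ¬p ∨ (u ∧ d).
Step 2: Distribute ∨ over ∧.

((NOT p) OR u) AND ((NOT p) OR d)


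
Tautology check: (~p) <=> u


Build the truth table over {p, u}:
p | u | φ
---------
False | False | False
True | False | True
False | True | True
True | True | False
Counterexample at row 1: with p=False, u=False, the formula is False.

No, it is not a tautology.


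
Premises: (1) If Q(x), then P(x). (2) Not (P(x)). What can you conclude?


Modus tollens: from (P → Q) and ¬Q, infer ¬P.
Q = 'P(x)' is denied; since P → Q, P must also fail.

Not (Q(x)).


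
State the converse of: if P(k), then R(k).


The converse of (P → Q) is (Q → P). It is not in general equivalent to the original.
Here P = 'P(k)' and Q = 'R(k)'.

If R(k), then P(k).


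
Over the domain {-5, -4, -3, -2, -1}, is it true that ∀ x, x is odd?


Evaluate the predicate on each element: -5:T, -4:F, -3:T, -2:F, -1:T.
Counterexample x = -4 fails the predicate.

F


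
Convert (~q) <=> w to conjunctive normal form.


Step 1: Rewrite (¬q) ↔ w as ((¬q) → w) ∧ (w → (¬q)).
Step 2: Rewrite each implication as a disjunction.
Step 3: Eliminate any double negations (¬¬X = X).

(q | w) & ((~w) | (~q))


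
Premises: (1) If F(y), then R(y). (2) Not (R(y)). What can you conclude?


Modus tollens: from (P → Q) and ¬Q, infer ¬P.
Q = 'R(y)' is denied; since P → Q, P must also fail.

Not (F(y)).


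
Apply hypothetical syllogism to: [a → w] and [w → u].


Hypothetical syllogism: from (P → Q) and (Q → R), infer (P → R).
Chain the two implications through the shared middle term 'w'.

a → u


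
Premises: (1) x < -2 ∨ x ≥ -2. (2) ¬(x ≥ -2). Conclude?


Disjunctive syllogism: from (P ∨ Q) and ¬P, infer Q.
One disjunct, 'x ≥ -2', is ruled out; the other must hold.

x < -2


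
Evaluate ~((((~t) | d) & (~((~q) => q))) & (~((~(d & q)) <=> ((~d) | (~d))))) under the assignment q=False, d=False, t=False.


Substitute q=False, d=False, t=False:
… (earlier sub-steps elided)
((~t) | d) & (~((~q) => q)) = True & True = True
d & q = False & False = False
~(d & q) = True
~d = True
~d = True
(~d) | (~d) = True | True = True
(~(d & q)) <=> ((~d) | (~d)) = True <=> True = True
~((~(d & q)) <=> ((~d) | (~d))) = False
(((~t) | d) & (~((~q) => q))) & (~((~(d & q)) <=> ((~d) | (~d)))) = True & False = False
~((((~t) | d) & (~((~q) => q))) & (~((~(d & q)) <=> ((~d) | (~d))))) = True

True


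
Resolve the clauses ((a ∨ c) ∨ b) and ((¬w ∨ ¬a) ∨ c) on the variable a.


The clauses contain complementary literals a and ¬a.
Resolution eliminates this pair and disjoins the remaining literals (merging duplicates).

((b ∨ c) ∨ ¬w)


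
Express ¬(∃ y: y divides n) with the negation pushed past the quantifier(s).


¬(∀ x: φ) = ∃ x: ¬φ, and ¬(∃ x: φ) = ∀ x: ¬φ.
Apply to the existential statement.

∀ y: ¬(y divides n)


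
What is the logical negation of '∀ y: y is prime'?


¬(∀ x: φ) = ∃ x: ¬φ, and ¬(∃ x: φ) = ∀ x: ¬φ.
Apply to the universal statement.

∃ y: ¬(y is prime)


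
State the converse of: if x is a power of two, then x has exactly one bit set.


The converse of (P → Q) is (Q → P). It is not in general equivalent to the original.
Here P = 'x is a power of two' and Q = 'x has exactly one bit set'.

If x has exactly one bit set, then x is a power of two.


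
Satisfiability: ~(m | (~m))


Check all 2 assignments over {m}:
m | φ
-----
False | False
True | False
No assignment makes the formula true.

Unsatisfiable.


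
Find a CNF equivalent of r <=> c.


Step 1: Rewrite r ↔ c as (r → c) ∧ (c → r).
Step 2: Rewrite each implication as a disjunction.

((~r) | c) & ((~c) | r)


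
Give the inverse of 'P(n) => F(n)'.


The inverse of (P → Q) is (¬P → ¬Q). It is equivalent to the converse, not to the original.
Here P = 'P(n)' and Q = 'F(n)'.

If not (P(n)), then not (F(n)).


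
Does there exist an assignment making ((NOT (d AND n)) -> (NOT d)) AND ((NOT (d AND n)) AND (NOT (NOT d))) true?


Check all 4 assignments over {d, n}:
d | n | φ
---------
F | F | F
T | F | F
F | T | F
T | T | F
No assignment makes the formula true.

Unsatisfiable.


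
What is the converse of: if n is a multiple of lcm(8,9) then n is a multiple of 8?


The converse of (P → Q) is (Q → P). It is not in general equivalent to the original.
Here P = 'n is a multiple of lcm(8,9)' and Q = 'n is a multiple of 8'.

If n is a multiple of 8, then n is a multiple of lcm(8,9).


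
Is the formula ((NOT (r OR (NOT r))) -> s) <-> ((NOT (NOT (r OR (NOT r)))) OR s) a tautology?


Build the truth table over {r, s}:
r | s | φ
---------
F | F | T
T | F | T
F | T | T
T | T | T
Every row evaluates to true.

Yes, it is a tautology.


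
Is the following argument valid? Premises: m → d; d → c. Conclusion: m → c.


This matches the form of hypothetical syllogism: the conclusion follows in every model of the premises.

Valid.


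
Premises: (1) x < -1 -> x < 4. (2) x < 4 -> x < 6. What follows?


Hypothetical syllogism: from (P → Q) and (Q → R), infer (P → R).
Chain the two implications through the shared middle term 'x < 4'.

x < -1 -> x < 6


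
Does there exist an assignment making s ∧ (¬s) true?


Check all 2 assignments over {s}:
s | φ
-----
F | F
T | F
No assignment makes the formula true.

Unsatisfiable.


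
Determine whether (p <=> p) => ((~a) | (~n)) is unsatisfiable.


Truth table over {a, n, p}:
a | n | p | φ
-------------
False | False | False | True
True | False | False | True
False | True | False | True
True | True | False | False
False | False | True | True
True | False | True | True
False | True | True | True
True | True | True | False
Satisfying assignment at row 1: a=False, n=False, p=False gives True.

No, it is not a contradiction.


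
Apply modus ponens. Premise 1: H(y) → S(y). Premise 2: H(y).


Modus ponens: from (P → Q) and P, infer Q.
P = 'H(y)' is asserted, and P → Q holds, so Q follows.

S(y).


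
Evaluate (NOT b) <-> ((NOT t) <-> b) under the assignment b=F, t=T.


Substitute b=F, t=T:
NOT b = T
NOT t = F
(NOT t) <-> b = F <-> F = T
(NOT b) <-> ((NOT t) <-> b) = T <-> T = T

T


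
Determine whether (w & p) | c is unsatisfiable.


Truth table over {c, p, w}:
c | p | w | φ
-------------
False | False | False | False
True | False | False | True
False | True | False | False
True | True | False | True
False | False | True | False
True | False | True | True
False | True | True | True
True | True | True | True
Satisfying assignment at row 2: c=True, p=False, w=False gives True.

No, it is not a contradiction.


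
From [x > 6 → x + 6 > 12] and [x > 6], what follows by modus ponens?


Modus ponens: from (P → Q) and P, infer Q.
P = 'x > 6' is asserted, and P → Q holds, so Q follows.

x + 6 > 12.


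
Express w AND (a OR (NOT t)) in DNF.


Step 1: Distribute ∧ over ∨: w ∧ (a ∨ (¬t)) = (w ∧ a) ∨ (w ∧ (¬t)).

(w AND a) OR (w AND (NOT t))


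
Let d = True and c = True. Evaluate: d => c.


Implication is false only when antecedent is true and consequent is false.
Substitute: d=True, c=True.
True => True evaluates to True.

True


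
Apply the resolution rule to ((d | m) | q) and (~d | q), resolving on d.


The clauses contain complementary literals d and ~d.
Resolution eliminates this pair and disjoins the remaining literals (merging duplicates).

(m | q)


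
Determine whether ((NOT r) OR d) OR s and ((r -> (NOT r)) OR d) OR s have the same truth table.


Compare truth tables:
d | r | s | φ | ψ
-----------------
F | F | F | T | T
T | F | F | T | T
F | T | F | F | F
T | T | F | T | T
F | F | T | T | T
T | F | T | T | T
F | T | T | T | T
T | T | T | T | T
The columns φ and ψ agree on every row.

Yes, they are logically equivalent.


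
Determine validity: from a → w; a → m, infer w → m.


This is (no valid rule). There exist truth assignments where the premises are all true but the conclusion is false.

Invalid.


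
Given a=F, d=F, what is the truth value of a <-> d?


Biconditional is true when both operands have the same truth value.
Substitute: a=F, d=F.
F <-> F evaluates to T.

T


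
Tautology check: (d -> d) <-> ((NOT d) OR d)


Build the truth table over {d}:
d | φ
-----
F | T
T | T
Every row evaluates to true.

Yes, it is a tautology.


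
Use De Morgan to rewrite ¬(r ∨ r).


De Morgan: the negation of a disjunction is the conjunction of the negations.
Distribute ¬ across ∨, flipping it to ∧, and negate each literal.

(¬r) ∧ (¬r)


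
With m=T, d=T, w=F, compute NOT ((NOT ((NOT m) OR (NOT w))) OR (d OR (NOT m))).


Substitute m=T, d=T, w=F:
NOT m = F
NOT w = T
(NOT m) OR (NOT w) = F OR T = T
NOT ((NOT m) OR (NOT w)) = F
NOT m = F
d OR (NOT m) = T OR F = T
(NOT ((NOT m) OR (NOT w))) OR (d OR (NOT m)) = F OR T = T
NOT ((NOT ((NOT m) OR (NOT w))) OR (d OR (NOT m))) = F

F


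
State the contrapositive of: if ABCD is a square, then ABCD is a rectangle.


The contrapositive of (P → Q) is (¬Q → ¬P); it is logically equivalent to the original.
Here P = 'ABCD is a square' and Q = 'ABCD is a rectangle'.

If not (ABCD is a rectangle), then not (ABCD is a square).


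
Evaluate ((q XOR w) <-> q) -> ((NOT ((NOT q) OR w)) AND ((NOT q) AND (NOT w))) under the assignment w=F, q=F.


Substitute w=F, q=F:
q XOR w = F XOR F = F
(q XOR w) <-> q = F <-> F = T
NOT q = T
(NOT q) OR w = T OR F = T
NOT ((NOT q) OR w) = F
NOT q = T
NOT w = T
(NOT q) AND (NOT w) = T AND T = T
(NOT ((NOT q) OR w)) AND ((NOT q) AND (NOT w)) = F AND T = F
((q XOR w) <-> q) -> ((NOT ((NOT q) OR w)) AND ((NOT q) AND (NOT w))) = T -> F = F

F


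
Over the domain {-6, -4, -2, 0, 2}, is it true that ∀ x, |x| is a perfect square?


Evaluate the predicate on each element: -6:F, -4:T, -2:F, 0:T, 2:F.
Counterexample x = -6 fails the predicate.

F


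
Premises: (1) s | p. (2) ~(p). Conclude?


Disjunctive syllogism: from (P ∨ Q) and ¬P, infer Q.
One disjunct, 'p', is ruled out; the other must hold.

s


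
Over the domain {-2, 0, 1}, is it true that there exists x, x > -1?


Evaluate the predicate on each element: -2:F, 0:T, 1:T.
Witness x = 0 satisfies the predicate.

T


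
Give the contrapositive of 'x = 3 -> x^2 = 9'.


The contrapositive of (P → Q) is (¬Q → ¬P); it is logically equivalent to the original.
Here P = 'x = 3' and Q = 'x^2 = 9'.

If not (x^2 = 9), then not (x = 3).


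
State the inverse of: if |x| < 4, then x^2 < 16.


The inverse of (P → Q) is (¬P → ¬Q). It is equivalent to the converse, not to the original.
Here P = '|x| < 4' and Q = 'x^2 < 16'.

If not (|x| < 4), then not (x^2 < 16).


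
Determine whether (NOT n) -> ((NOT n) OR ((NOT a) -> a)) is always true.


Build the truth table over {a, n}:
a | n | φ
---------
F | F | T
T | F | T
F | T | T
T | T | T
Every row evaluates to true.

Yes, it is a tautology.


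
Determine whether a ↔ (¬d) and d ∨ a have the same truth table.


Compare truth tables:
a | d | φ | ψ
-------------
F | F | F | F
T | F | T | T
F | T | T | T
T | T | F | T
They differ at row 4 (a=T, d=T): φ=F but ψ=T.

No, they are not logically equivalent.


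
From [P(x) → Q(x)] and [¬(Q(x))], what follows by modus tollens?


Modus tollens: from (P → Q) and ¬Q, infer ¬P.
Q = 'Q(x)' is denied; since P → Q, P must also fail.

Not (P(x)).


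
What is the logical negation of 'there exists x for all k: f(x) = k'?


Negation flips each quantifier (∀↔∃) and negates the inner predicate.
¬(there exists x for all k: φ) = for all x there exists k: ¬φ.

for all x there exists k: NOT(f(x) = k)


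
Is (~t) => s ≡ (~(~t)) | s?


Compare truth tables:
s | t | φ | ψ
-------------
False | False | False | False
True | False | True | True
False | True | True | True
True | True | True | True
The columns φ and ψ agree on every row.

Yes, they are logically equivalent.


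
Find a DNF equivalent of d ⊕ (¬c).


Step 1: d ⊕ (¬c) is true exactly when they disagree: (d ∧ ¬(¬c)) ∨ (¬d ∧ (¬c)).
Step 2: Eliminate any double negations (¬¬X = X).

(d ∧ c) ∨ ((¬d) ∧ (¬c))


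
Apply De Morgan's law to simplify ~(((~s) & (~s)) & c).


De Morgan: the negation of a conjunction is the disjunction of the negations.
Distribute ~ across &, flipping it to |, and negate each literal.

(s | s) | (~c)


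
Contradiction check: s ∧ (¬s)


Truth table over {s}:
s | φ
-----
F | F
T | F
Every row is false.

Yes, it is a contradiction.


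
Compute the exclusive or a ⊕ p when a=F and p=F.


Exclusive or is true when exactly one operand is true.
Substitute: a=F, p=F.
F ⊕ F evaluates to F.

F


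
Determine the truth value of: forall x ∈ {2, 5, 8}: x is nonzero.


Evaluate the predicate on each element: 2:True, 5:True, 8:True.
Every element satisfies the predicate.

True


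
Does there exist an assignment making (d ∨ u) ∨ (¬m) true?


Search for a satisfying assignment over {d, m, u}.
Try d=F, m=F, u=F: the formula evaluates to T.
A satisfying assignment exists.

Satisfiable.


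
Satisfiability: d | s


Search for a satisfying assignment over {d, s}.
Try d=True, s=False: the formula evaluates to True.
A satisfying assignment exists.

Satisfiable.


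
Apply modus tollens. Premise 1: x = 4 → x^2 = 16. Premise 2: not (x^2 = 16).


Modus tollens: from (P → Q) and ¬Q, infer ¬P.
Q = 'x^2 = 16' is denied; since P → Q, P must also fail.

Not (x = 4).


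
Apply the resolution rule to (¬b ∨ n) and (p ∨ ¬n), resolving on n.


The clauses contain complementary literals n and ¬n.
Resolution eliminates this pair and disjoins the remaining literals (merging duplicates).

(¬b ∨ p)


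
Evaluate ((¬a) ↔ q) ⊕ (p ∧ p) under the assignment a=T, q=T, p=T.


Substitute a=T, q=T, p=T:
¬a = F
(¬a) ↔ q = F ↔ T = F
p ∧ p = T ∧ T = T
((¬a) ↔ q) ⊕ (p ∧ p) = F ⊕ T = T

T


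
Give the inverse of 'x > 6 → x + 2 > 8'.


The inverse of (P → Q) is (¬P → ¬Q). It is equivalent to the converse, not to the original.
Here P = 'x > 6' and Q = 'x + 2 > 8'.

If not (x > 6), then not (x + 2 > 8).


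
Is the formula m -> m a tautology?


Build the truth table over {m}:
m | φ
-----
F | T
T | T
Every row evaluates to true.

Yes, it is a tautology.


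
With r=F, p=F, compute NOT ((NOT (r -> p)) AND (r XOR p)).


Substitute r=F, p=F:
r -> p = F -> F = T
NOT (r -> p) = F
r XOR p = F XOR F = F
(NOT (r -> p)) AND (r XOR p) = F AND F = F
NOT ((NOT (r -> p)) AND (r XOR p)) = T

T


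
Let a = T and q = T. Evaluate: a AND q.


Conjunction is true only when both operands are true.
Substitute: a=T, q=T.
T AND T evaluates to T.

T
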